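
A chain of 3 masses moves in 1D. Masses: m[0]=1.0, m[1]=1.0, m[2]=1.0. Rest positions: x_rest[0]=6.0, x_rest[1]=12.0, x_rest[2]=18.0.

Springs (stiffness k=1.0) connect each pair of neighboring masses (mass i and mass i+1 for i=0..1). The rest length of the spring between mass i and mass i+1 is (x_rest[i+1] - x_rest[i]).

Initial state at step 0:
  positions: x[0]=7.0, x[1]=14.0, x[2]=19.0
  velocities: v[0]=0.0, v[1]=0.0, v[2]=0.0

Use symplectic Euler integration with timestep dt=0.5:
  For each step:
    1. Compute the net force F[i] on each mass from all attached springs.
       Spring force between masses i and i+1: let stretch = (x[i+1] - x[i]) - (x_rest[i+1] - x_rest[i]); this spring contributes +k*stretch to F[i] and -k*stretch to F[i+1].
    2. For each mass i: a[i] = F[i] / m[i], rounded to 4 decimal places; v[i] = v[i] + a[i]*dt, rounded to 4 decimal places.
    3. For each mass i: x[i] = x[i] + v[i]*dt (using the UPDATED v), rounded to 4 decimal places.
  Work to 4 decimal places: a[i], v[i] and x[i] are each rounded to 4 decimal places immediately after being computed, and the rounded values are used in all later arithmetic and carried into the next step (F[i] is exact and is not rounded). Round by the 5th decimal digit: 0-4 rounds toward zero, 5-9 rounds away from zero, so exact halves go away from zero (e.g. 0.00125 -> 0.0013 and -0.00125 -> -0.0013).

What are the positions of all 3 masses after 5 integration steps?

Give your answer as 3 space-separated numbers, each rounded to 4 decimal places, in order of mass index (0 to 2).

Answer: 7.2550 13.4904 19.2550

Derivation:
Step 0: x=[7.0000 14.0000 19.0000] v=[0.0000 0.0000 0.0000]
Step 1: x=[7.2500 13.5000 19.2500] v=[0.5000 -1.0000 0.5000]
Step 2: x=[7.5625 12.8750 19.5625] v=[0.6250 -1.2500 0.6250]
Step 3: x=[7.7032 12.5938 19.7032] v=[0.2813 -0.5625 0.2813]
Step 4: x=[7.5665 12.8673 19.5665] v=[-0.2734 0.5469 -0.2734]
Step 5: x=[7.2550 13.4904 19.2550] v=[-0.6230 1.2461 -0.6230]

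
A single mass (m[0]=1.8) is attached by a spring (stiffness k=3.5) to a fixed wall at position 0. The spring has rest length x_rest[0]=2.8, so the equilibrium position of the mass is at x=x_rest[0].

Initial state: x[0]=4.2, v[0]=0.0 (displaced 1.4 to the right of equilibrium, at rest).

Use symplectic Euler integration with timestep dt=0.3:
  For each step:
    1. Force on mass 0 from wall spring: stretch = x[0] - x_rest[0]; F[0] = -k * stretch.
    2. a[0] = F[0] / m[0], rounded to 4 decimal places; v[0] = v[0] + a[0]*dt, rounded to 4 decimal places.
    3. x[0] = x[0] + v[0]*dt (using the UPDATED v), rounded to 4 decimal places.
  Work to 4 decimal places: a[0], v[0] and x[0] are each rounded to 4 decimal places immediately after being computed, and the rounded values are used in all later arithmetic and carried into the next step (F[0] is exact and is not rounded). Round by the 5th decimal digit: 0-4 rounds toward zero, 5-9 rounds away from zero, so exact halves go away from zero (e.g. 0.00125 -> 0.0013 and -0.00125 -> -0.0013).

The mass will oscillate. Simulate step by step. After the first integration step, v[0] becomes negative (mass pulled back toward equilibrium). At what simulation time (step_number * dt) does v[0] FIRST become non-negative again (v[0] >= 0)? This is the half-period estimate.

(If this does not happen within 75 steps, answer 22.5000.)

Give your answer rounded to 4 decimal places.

Step 0: x=[4.2000] v=[0.0000]
Step 1: x=[3.9550] v=[-0.8167]
Step 2: x=[3.5079] v=[-1.4904]
Step 3: x=[2.9369] v=[-1.9034]
Step 4: x=[2.3419] v=[-1.9833]
Step 5: x=[1.8271] v=[-1.7161]
Step 6: x=[1.4825] v=[-1.1486]
Step 7: x=[1.3685] v=[-0.3801]
Step 8: x=[1.5050] v=[0.4550]
First v>=0 after going negative at step 8, time=2.4000

Answer: 2.4000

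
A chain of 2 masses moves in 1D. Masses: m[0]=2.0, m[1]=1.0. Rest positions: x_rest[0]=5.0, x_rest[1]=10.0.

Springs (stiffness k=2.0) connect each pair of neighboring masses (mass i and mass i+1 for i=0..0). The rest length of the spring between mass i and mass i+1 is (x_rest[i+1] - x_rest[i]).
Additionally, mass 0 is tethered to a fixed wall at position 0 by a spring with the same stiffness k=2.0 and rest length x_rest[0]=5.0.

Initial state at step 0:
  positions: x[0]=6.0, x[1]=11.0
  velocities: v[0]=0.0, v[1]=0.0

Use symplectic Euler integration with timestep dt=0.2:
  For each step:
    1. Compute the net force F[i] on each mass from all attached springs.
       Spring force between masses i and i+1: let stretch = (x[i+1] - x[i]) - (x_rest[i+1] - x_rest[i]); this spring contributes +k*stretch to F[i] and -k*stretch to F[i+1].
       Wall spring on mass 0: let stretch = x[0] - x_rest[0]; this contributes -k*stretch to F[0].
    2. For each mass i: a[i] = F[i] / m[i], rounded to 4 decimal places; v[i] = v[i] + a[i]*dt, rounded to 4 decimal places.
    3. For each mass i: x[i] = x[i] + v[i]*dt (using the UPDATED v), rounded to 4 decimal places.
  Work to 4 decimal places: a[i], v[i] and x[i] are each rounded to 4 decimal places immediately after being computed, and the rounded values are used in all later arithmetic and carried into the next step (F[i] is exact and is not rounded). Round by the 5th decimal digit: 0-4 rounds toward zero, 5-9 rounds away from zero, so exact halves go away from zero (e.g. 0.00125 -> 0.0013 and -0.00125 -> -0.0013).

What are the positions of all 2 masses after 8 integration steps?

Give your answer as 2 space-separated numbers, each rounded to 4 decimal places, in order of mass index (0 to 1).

Step 0: x=[6.0000 11.0000] v=[0.0000 0.0000]
Step 1: x=[5.9600 11.0000] v=[-0.2000 0.0000]
Step 2: x=[5.8832 10.9968] v=[-0.3840 -0.0160]
Step 3: x=[5.7756 10.9845] v=[-0.5379 -0.0614]
Step 4: x=[5.6454 10.9555] v=[-0.6512 -0.1450]
Step 5: x=[5.5017 10.9017] v=[-0.7183 -0.2690]
Step 6: x=[5.3540 10.8159] v=[-0.7386 -0.4290]
Step 7: x=[5.2106 10.6931] v=[-0.7170 -0.6138]
Step 8: x=[5.0781 10.5317] v=[-0.6626 -0.8068]

Answer: 5.0781 10.5317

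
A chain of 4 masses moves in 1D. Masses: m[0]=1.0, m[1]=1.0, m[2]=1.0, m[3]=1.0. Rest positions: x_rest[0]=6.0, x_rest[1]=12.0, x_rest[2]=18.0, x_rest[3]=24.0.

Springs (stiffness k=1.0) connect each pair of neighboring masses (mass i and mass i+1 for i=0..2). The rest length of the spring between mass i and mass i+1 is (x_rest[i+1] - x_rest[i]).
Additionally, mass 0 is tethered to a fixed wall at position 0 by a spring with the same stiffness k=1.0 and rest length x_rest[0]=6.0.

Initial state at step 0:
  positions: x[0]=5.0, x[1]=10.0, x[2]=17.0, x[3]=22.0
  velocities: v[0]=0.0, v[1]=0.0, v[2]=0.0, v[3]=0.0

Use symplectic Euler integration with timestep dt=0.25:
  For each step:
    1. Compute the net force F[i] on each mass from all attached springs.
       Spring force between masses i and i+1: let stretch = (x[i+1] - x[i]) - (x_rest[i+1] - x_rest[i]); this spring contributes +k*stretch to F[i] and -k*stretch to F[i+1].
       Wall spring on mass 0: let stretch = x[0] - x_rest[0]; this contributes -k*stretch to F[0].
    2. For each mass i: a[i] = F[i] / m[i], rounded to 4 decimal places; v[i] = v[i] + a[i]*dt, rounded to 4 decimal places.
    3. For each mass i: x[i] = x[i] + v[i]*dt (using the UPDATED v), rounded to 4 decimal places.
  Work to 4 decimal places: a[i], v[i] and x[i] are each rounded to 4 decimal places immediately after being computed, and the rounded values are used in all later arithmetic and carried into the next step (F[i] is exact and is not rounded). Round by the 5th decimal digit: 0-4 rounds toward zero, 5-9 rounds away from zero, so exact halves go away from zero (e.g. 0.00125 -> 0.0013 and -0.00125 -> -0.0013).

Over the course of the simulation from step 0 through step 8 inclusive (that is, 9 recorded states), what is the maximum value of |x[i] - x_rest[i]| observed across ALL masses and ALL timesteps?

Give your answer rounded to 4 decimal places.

Answer: 2.1324

Derivation:
Step 0: x=[5.0000 10.0000 17.0000 22.0000] v=[0.0000 0.0000 0.0000 0.0000]
Step 1: x=[5.0000 10.1250 16.8750 22.0625] v=[0.0000 0.5000 -0.5000 0.2500]
Step 2: x=[5.0078 10.3516 16.6524 22.1758] v=[0.0313 0.9063 -0.8906 0.4531]
Step 3: x=[5.0366 10.6380 16.3812 22.3189] v=[0.1153 1.1456 -1.0850 0.5723]
Step 4: x=[5.1007 10.9333 16.1221 22.4659] v=[0.2565 1.1811 -1.0364 0.5879]
Step 5: x=[5.2106 11.1884 15.9352 22.5914] v=[0.4395 1.0202 -0.7477 0.5020]
Step 6: x=[5.3684 11.3665 15.8676 22.6759] v=[0.6313 0.7125 -0.2704 0.3380]
Step 7: x=[5.5656 11.4511 15.9442 22.7099] v=[0.7887 0.3383 0.3064 0.1359]
Step 8: x=[5.7828 11.4487 16.1629 22.6960] v=[0.8687 -0.0098 0.8746 -0.0555]
Max displacement = 2.1324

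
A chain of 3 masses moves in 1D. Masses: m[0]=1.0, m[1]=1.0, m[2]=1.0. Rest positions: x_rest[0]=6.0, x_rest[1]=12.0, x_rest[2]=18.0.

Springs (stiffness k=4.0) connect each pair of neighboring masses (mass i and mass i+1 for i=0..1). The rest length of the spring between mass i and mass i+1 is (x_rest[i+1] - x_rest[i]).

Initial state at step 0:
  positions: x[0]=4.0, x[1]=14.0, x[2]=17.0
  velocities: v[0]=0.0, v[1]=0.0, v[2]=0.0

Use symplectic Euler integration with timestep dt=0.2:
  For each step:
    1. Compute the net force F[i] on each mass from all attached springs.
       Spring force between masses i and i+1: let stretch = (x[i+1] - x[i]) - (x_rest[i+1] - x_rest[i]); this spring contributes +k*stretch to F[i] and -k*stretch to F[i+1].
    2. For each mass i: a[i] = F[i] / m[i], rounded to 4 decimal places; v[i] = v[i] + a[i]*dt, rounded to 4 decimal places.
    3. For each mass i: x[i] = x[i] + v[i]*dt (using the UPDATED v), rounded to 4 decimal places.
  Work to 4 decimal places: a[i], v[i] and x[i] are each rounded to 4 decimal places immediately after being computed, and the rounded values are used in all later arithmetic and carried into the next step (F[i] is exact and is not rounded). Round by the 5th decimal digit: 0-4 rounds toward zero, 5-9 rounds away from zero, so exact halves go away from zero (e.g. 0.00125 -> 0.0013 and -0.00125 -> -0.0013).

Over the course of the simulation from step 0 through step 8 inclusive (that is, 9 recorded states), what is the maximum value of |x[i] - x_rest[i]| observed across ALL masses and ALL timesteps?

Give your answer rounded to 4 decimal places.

Step 0: x=[4.0000 14.0000 17.0000] v=[0.0000 0.0000 0.0000]
Step 1: x=[4.6400 12.8800 17.4800] v=[3.2000 -5.6000 2.4000]
Step 2: x=[5.6384 11.1776 18.1840] v=[4.9920 -8.5120 3.5200]
Step 3: x=[6.5631 9.7100 18.7270] v=[4.6234 -7.3382 2.7149]
Step 4: x=[7.0313 9.1816 18.7873] v=[2.3409 -2.6421 0.3013]
Step 5: x=[6.8835 9.8460 18.2706] v=[-0.7389 3.3222 -2.5833]
Step 6: x=[6.2497 11.3844 17.3660] v=[-3.1689 7.6919 -4.5230]
Step 7: x=[5.4775 13.0583 16.4643] v=[-3.8611 8.3694 -4.5083]
Step 8: x=[4.9582 14.0642 15.9777] v=[-2.5965 5.0296 -2.4331]
Max displacement = 2.8184

Answer: 2.8184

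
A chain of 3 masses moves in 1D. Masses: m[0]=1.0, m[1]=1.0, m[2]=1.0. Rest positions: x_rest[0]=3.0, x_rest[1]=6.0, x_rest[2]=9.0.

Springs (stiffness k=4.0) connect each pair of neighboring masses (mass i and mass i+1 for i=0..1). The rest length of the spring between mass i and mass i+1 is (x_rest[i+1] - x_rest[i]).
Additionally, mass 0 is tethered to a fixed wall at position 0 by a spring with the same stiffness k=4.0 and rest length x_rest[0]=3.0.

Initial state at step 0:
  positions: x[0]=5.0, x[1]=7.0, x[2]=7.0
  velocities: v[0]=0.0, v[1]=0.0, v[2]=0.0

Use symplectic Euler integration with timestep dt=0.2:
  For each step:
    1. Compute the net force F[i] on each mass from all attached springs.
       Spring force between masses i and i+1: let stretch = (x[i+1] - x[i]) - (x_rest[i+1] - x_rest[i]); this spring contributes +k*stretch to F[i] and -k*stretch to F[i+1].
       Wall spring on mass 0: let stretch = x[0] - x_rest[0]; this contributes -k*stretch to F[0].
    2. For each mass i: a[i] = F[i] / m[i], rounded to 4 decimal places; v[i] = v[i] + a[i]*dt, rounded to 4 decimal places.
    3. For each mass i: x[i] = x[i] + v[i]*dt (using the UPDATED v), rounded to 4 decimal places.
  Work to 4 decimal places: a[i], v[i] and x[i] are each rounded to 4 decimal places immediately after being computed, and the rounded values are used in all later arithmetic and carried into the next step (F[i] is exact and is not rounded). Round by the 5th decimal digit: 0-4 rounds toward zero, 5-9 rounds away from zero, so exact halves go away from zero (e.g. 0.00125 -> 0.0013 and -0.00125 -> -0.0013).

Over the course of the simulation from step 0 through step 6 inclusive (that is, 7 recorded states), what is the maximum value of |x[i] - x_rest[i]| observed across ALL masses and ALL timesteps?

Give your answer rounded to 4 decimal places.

Answer: 2.2909

Derivation:
Step 0: x=[5.0000 7.0000 7.0000] v=[0.0000 0.0000 0.0000]
Step 1: x=[4.5200 6.6800 7.4800] v=[-2.4000 -1.6000 2.4000]
Step 2: x=[3.6624 6.1424 8.3120] v=[-4.2880 -2.6880 4.1600]
Step 3: x=[2.6156 5.5551 9.2769] v=[-5.2339 -2.9363 4.8243]
Step 4: x=[1.6206 5.0930 10.1263] v=[-4.9748 -2.3105 4.2469]
Step 5: x=[0.9219 4.8806 10.6504] v=[-3.4934 -1.0618 2.6203]
Step 6: x=[0.7091 4.9580 10.7313] v=[-1.0640 0.3871 0.4045]
Max displacement = 2.2909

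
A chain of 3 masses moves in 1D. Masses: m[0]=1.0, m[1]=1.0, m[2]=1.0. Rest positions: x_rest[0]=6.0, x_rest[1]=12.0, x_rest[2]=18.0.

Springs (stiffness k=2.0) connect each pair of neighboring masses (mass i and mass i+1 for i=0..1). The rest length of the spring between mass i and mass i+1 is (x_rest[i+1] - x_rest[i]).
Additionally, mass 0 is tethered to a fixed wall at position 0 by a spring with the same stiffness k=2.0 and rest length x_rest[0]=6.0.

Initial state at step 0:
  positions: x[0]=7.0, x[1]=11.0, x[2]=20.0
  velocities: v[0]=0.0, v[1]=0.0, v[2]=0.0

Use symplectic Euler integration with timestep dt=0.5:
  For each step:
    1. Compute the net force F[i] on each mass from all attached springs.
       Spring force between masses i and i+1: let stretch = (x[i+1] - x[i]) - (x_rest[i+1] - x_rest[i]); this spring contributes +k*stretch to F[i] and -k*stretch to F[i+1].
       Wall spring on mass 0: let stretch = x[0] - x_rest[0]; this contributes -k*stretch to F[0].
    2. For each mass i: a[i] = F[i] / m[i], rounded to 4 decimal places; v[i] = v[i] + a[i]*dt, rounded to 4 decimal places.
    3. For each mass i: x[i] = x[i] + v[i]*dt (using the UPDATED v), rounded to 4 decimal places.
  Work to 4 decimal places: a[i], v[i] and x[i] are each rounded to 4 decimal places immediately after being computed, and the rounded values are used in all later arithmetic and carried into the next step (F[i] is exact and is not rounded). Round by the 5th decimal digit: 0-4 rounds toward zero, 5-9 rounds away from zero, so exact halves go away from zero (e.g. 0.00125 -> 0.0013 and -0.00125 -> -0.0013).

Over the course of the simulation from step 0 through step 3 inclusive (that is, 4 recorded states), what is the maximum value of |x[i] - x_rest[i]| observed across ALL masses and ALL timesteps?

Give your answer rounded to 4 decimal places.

Answer: 2.5000

Derivation:
Step 0: x=[7.0000 11.0000 20.0000] v=[0.0000 0.0000 0.0000]
Step 1: x=[5.5000 13.5000 18.5000] v=[-3.0000 5.0000 -3.0000]
Step 2: x=[5.2500 14.5000 17.5000] v=[-0.5000 2.0000 -2.0000]
Step 3: x=[7.0000 12.3750 18.0000] v=[3.5000 -4.2500 1.0000]
Max displacement = 2.5000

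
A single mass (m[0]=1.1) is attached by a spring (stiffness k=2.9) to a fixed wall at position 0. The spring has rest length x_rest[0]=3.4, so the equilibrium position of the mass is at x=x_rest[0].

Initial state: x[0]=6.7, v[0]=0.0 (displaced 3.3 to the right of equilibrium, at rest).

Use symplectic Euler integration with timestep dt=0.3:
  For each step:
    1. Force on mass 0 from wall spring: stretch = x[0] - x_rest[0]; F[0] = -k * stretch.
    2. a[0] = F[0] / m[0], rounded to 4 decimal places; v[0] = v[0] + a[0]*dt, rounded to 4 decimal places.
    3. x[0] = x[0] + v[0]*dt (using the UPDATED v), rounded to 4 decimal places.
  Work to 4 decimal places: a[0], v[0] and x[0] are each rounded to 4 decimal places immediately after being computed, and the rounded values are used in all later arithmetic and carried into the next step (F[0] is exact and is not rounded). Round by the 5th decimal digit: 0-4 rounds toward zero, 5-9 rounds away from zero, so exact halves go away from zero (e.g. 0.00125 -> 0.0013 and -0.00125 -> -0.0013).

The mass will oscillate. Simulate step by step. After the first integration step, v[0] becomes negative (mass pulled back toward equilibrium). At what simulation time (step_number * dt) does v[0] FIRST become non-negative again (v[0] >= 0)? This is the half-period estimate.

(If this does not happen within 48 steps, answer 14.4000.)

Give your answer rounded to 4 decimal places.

Answer: 2.1000

Derivation:
Step 0: x=[6.7000] v=[0.0000]
Step 1: x=[5.9170] v=[-2.6100]
Step 2: x=[4.5368] v=[-4.6007]
Step 3: x=[2.8869] v=[-5.4998]
Step 4: x=[1.3587] v=[-5.0940]
Step 5: x=[0.3149] v=[-3.4795]
Step 6: x=[0.0031] v=[-1.0395]
Step 7: x=[0.4973] v=[1.6472]
First v>=0 after going negative at step 7, time=2.1000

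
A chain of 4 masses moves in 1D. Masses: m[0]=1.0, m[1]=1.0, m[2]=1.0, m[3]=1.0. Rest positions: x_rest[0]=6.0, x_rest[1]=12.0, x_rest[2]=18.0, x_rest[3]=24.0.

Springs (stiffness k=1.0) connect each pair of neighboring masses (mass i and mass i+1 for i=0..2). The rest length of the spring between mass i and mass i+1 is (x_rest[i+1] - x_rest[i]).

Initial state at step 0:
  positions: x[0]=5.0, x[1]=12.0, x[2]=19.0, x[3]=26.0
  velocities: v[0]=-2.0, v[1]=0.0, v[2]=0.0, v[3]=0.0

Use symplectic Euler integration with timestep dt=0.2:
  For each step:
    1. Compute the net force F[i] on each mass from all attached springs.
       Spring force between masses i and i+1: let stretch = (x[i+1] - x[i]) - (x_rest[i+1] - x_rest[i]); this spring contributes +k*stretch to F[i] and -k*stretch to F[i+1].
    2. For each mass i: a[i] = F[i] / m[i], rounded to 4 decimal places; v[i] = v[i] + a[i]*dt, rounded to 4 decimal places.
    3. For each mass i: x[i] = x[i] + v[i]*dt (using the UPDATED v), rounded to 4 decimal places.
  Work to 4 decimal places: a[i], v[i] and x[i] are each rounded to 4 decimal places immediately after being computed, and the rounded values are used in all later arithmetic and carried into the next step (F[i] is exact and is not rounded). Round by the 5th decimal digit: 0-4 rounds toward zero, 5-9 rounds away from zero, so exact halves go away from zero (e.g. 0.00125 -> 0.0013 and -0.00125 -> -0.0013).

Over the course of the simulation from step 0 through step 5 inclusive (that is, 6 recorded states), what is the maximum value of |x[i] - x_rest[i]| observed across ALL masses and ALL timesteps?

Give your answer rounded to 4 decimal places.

Answer: 2.1584

Derivation:
Step 0: x=[5.0000 12.0000 19.0000 26.0000] v=[-2.0000 0.0000 0.0000 0.0000]
Step 1: x=[4.6400 12.0000 19.0000 25.9600] v=[-1.8000 0.0000 0.0000 -0.2000]
Step 2: x=[4.3344 11.9856 18.9984 25.8816] v=[-1.5280 -0.0720 -0.0080 -0.3920]
Step 3: x=[4.0948 11.9457 18.9916 25.7679] v=[-1.1978 -0.1997 -0.0339 -0.5686]
Step 4: x=[3.9293 11.8736 18.9740 25.6231] v=[-0.8276 -0.3607 -0.0878 -0.7239]
Step 5: x=[3.8416 11.7677 18.9384 25.4524] v=[-0.4387 -0.5295 -0.1781 -0.8537]
Max displacement = 2.1584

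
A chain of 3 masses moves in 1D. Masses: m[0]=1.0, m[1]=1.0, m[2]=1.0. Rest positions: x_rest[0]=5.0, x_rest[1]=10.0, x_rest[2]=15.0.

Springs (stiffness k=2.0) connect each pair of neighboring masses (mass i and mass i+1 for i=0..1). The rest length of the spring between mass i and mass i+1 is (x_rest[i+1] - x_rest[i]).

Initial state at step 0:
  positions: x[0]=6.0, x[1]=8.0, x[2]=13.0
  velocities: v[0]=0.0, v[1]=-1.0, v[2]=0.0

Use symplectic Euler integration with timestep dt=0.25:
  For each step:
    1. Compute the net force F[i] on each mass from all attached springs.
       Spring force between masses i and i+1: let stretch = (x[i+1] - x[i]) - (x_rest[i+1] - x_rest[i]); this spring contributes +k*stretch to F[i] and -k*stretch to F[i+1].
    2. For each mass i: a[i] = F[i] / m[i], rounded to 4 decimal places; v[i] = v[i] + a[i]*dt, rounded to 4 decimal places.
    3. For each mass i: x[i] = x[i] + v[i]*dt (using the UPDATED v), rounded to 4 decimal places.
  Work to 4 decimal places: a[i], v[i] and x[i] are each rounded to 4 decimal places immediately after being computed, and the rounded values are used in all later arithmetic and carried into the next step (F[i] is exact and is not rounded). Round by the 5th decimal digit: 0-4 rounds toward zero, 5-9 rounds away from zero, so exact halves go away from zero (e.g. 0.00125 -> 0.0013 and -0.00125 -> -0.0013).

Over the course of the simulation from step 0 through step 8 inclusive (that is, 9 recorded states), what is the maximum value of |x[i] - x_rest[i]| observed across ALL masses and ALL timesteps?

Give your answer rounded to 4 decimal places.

Answer: 3.0954

Derivation:
Step 0: x=[6.0000 8.0000 13.0000] v=[0.0000 -1.0000 0.0000]
Step 1: x=[5.6250 8.1250 13.0000] v=[-1.5000 0.5000 0.0000]
Step 2: x=[4.9375 8.5469 13.0156] v=[-2.7500 1.6875 0.0625]
Step 3: x=[4.0762 9.0762 13.0977] v=[-3.4453 2.1172 0.3282]
Step 4: x=[3.2149 9.4832 13.3021] v=[-3.4453 1.6280 0.8175]
Step 5: x=[2.5121 9.5840 13.6541] v=[-2.8112 0.4033 1.4081]
Step 6: x=[2.0683 9.3096 14.1224] v=[-1.7753 -1.0976 1.8731]
Step 7: x=[1.9046 8.7316 14.6141] v=[-0.6547 -2.3119 1.9667]
Step 8: x=[1.9693 8.0356 14.9955] v=[0.2588 -2.7842 1.5255]
Max displacement = 3.0954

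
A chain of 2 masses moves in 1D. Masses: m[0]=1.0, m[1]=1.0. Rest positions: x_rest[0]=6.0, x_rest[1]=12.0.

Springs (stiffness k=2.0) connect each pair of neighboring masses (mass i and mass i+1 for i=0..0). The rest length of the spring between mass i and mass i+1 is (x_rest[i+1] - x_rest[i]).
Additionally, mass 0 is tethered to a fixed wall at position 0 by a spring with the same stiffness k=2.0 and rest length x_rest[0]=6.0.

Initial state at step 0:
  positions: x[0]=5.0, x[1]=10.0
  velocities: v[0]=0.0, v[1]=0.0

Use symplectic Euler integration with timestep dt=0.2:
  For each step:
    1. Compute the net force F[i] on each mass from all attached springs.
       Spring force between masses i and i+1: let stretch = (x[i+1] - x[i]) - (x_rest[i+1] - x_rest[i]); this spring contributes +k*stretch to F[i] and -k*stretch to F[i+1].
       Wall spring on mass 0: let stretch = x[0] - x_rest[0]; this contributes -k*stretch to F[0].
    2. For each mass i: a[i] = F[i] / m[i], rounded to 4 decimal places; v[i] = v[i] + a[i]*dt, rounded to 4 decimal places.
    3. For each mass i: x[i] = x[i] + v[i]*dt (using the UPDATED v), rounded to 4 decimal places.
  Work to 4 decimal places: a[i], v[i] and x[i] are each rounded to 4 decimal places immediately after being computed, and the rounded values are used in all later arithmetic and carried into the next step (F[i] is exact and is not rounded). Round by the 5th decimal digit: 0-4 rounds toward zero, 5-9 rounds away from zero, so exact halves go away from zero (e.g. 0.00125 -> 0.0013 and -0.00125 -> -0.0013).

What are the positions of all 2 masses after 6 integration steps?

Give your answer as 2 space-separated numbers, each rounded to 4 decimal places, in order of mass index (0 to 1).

Answer: 5.3330 11.3092

Derivation:
Step 0: x=[5.0000 10.0000] v=[0.0000 0.0000]
Step 1: x=[5.0000 10.0800] v=[0.0000 0.4000]
Step 2: x=[5.0064 10.2336] v=[0.0320 0.7680]
Step 3: x=[5.0305 10.4490] v=[0.1203 1.0771]
Step 4: x=[5.0856 10.7109] v=[0.2755 1.3097]
Step 5: x=[5.1839 11.0028] v=[0.4914 1.4596]
Step 6: x=[5.3330 11.3092] v=[0.7454 1.5320]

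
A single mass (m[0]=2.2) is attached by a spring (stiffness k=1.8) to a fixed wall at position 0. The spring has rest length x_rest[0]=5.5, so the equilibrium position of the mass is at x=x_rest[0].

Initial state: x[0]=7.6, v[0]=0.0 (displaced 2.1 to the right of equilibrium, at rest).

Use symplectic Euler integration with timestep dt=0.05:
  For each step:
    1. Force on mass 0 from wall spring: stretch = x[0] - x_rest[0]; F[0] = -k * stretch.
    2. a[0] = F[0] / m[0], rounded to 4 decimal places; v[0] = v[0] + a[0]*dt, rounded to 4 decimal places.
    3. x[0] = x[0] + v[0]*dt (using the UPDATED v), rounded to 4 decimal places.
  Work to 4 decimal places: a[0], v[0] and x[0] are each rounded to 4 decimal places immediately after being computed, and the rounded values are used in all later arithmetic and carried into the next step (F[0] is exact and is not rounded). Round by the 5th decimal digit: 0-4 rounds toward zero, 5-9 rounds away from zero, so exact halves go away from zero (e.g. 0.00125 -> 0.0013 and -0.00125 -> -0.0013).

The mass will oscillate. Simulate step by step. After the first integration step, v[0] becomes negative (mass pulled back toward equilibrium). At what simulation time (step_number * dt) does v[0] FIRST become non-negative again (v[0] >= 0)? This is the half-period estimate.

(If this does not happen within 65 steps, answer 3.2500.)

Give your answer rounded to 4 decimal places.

Step 0: x=[7.6000] v=[0.0000]
Step 1: x=[7.5957] v=[-0.0859]
Step 2: x=[7.5871] v=[-0.1716]
Step 3: x=[7.5743] v=[-0.2570]
Step 4: x=[7.5572] v=[-0.3419]
Step 5: x=[7.5359] v=[-0.4261]
Step 6: x=[7.5104] v=[-0.5094]
Step 7: x=[7.4808] v=[-0.5916]
Step 8: x=[7.4472] v=[-0.6726]
Step 9: x=[7.4096] v=[-0.7523]
Step 10: x=[7.3681] v=[-0.8304]
Step 11: x=[7.3228] v=[-0.9068]
Step 12: x=[7.2737] v=[-0.9814]
Step 13: x=[7.2210] v=[-1.0540]
Step 14: x=[7.1648] v=[-1.1244]
Step 15: x=[7.1052] v=[-1.1925]
Step 16: x=[7.0423] v=[-1.2582]
Step 17: x=[6.9762] v=[-1.3213]
Step 18: x=[6.9071] v=[-1.3817]
Step 19: x=[6.8351] v=[-1.4393]
Step 20: x=[6.7604] v=[-1.4939]
Step 21: x=[6.6831] v=[-1.5455]
Step 22: x=[6.6034] v=[-1.5939]
Step 23: x=[6.5215] v=[-1.6390]
Step 24: x=[6.4375] v=[-1.6808]
Step 25: x=[6.3515] v=[-1.7192]
Step 26: x=[6.2638] v=[-1.7540]
Step 27: x=[6.1745] v=[-1.7852]
Step 28: x=[6.0839] v=[-1.8128]
Step 29: x=[5.9921] v=[-1.8367]
Step 30: x=[5.8993] v=[-1.8568]
Step 31: x=[5.8056] v=[-1.8731]
Step 32: x=[5.7113] v=[-1.8856]
Step 33: x=[5.6166] v=[-1.8942]
Step 34: x=[5.5217] v=[-1.8990]
Step 35: x=[5.4267] v=[-1.8999]
Step 36: x=[5.3319] v=[-1.8969]
Step 37: x=[5.2374] v=[-1.8900]
Step 38: x=[5.1434] v=[-1.8793]
Step 39: x=[5.0502] v=[-1.8647]
Step 40: x=[4.9579] v=[-1.8463]
Step 41: x=[4.8667] v=[-1.8241]
Step 42: x=[4.7768] v=[-1.7982]
Step 43: x=[4.6884] v=[-1.7686]
Step 44: x=[4.6016] v=[-1.7354]
Step 45: x=[4.5167] v=[-1.6986]
Step 46: x=[4.4338] v=[-1.6584]
Step 47: x=[4.3531] v=[-1.6148]
Step 48: x=[4.2747] v=[-1.5679]
Step 49: x=[4.1988] v=[-1.5178]
Step 50: x=[4.1256] v=[-1.4646]
Step 51: x=[4.0552] v=[-1.4084]
Step 52: x=[3.9877] v=[-1.3493]
Step 53: x=[3.9233] v=[-1.2874]
Step 54: x=[3.8622] v=[-1.2229]
Step 55: x=[3.8044] v=[-1.1559]
Step 56: x=[3.7501] v=[-1.0865]
Step 57: x=[3.6994] v=[-1.0149]
Step 58: x=[3.6523] v=[-0.9412]
Step 59: x=[3.6090] v=[-0.8656]
Step 60: x=[3.5696] v=[-0.7882]
Step 61: x=[3.5341] v=[-0.7092]
Step 62: x=[3.5027] v=[-0.6288]
Step 63: x=[3.4753] v=[-0.5471]
Step 64: x=[3.4521] v=[-0.4643]
Step 65: x=[3.4331] v=[-0.3805]
v[0] did not become non-negative within 65 steps; using fallback time=3.2500

Answer: 3.2500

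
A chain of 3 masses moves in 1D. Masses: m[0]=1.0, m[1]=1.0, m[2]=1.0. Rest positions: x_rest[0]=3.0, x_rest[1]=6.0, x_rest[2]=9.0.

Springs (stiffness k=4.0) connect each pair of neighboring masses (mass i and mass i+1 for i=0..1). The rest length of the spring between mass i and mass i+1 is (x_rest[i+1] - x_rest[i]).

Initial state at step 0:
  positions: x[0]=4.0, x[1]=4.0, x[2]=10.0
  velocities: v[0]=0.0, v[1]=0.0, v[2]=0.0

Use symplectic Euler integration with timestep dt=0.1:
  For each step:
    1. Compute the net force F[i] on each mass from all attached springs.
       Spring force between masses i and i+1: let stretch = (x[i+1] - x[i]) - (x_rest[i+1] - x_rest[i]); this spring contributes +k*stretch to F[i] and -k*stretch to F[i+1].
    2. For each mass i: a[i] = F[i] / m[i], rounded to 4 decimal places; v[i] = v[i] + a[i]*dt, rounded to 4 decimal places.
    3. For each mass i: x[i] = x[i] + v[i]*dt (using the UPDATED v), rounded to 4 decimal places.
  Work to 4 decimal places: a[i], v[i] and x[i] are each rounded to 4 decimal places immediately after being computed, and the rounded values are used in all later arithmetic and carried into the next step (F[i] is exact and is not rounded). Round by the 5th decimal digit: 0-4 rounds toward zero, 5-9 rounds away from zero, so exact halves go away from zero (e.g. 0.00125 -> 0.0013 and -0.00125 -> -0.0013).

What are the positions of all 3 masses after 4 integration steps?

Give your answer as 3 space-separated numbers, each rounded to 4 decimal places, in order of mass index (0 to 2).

Answer: 3.0041 5.9918 9.0041

Derivation:
Step 0: x=[4.0000 4.0000 10.0000] v=[0.0000 0.0000 0.0000]
Step 1: x=[3.8800 4.2400 9.8800] v=[-1.2000 2.4000 -1.2000]
Step 2: x=[3.6544 4.6912 9.6544] v=[-2.2560 4.5120 -2.2560]
Step 3: x=[3.3503 5.2995 9.3503] v=[-3.0413 6.0826 -3.0413]
Step 4: x=[3.0041 5.9918 9.0041] v=[-3.4616 6.9232 -3.4616]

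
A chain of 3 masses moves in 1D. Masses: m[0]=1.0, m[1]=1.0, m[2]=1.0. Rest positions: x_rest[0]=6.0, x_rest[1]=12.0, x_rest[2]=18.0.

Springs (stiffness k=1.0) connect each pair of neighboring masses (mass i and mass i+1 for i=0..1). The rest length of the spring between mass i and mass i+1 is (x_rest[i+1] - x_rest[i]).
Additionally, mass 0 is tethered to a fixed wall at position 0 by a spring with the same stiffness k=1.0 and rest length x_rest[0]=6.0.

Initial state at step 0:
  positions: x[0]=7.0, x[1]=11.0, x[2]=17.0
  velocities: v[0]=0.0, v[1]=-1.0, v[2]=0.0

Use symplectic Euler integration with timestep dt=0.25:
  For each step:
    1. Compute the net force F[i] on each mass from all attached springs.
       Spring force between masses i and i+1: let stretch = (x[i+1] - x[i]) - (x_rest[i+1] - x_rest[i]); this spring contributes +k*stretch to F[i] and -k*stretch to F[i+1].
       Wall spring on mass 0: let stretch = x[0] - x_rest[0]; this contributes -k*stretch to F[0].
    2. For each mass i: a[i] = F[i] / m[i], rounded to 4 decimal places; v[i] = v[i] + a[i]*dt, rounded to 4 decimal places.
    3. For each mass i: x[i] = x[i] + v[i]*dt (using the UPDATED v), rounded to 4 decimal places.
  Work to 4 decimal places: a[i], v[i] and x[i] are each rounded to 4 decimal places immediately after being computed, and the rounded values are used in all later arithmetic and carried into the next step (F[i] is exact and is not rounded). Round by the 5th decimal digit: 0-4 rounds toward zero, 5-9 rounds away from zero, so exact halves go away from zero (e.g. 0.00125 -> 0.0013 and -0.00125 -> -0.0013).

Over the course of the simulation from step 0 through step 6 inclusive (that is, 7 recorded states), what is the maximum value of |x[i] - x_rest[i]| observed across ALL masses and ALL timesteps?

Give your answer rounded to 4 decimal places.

Step 0: x=[7.0000 11.0000 17.0000] v=[0.0000 -1.0000 0.0000]
Step 1: x=[6.8125 10.8750 17.0000] v=[-0.7500 -0.5000 0.0000]
Step 2: x=[6.4531 10.8789 16.9922] v=[-1.4375 0.0156 -0.0313]
Step 3: x=[5.9670 10.9883 16.9773] v=[-1.9443 0.4375 -0.0596]
Step 4: x=[5.4218 11.1582 16.9631] v=[-2.1807 0.6794 -0.0569]
Step 5: x=[4.8963 11.3323 16.9611] v=[-2.1021 0.6965 -0.0081]
Step 6: x=[4.4670 11.4560 16.9823] v=[-1.7172 0.4947 0.0847]
Max displacement = 1.5330

Answer: 1.5330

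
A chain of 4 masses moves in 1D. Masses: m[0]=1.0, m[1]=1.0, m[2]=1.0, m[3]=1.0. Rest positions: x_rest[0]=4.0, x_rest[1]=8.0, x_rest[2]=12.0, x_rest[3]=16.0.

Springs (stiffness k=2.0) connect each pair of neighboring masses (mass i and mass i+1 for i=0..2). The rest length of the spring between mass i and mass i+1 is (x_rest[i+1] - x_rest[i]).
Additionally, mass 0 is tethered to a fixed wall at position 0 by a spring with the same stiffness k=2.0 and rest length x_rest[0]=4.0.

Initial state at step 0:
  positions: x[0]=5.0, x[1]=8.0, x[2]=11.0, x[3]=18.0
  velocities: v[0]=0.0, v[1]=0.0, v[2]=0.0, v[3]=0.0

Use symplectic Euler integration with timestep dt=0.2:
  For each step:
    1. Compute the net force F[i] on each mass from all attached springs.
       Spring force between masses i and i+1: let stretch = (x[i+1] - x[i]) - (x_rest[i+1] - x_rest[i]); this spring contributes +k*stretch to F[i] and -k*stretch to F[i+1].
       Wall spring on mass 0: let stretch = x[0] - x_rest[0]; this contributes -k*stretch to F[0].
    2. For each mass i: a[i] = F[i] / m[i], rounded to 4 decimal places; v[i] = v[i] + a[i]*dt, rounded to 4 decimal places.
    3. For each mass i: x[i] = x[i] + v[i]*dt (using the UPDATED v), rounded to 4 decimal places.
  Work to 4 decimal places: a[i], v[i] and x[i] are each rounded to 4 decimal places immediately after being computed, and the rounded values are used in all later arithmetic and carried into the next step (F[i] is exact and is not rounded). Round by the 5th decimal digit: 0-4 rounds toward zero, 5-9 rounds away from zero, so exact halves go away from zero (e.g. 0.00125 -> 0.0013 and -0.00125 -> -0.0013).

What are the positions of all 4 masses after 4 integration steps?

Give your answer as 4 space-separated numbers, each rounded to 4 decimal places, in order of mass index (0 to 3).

Answer: 3.7625 8.1545 13.2514 16.2095

Derivation:
Step 0: x=[5.0000 8.0000 11.0000 18.0000] v=[0.0000 0.0000 0.0000 0.0000]
Step 1: x=[4.8400 8.0000 11.3200 17.7600] v=[-0.8000 0.0000 1.6000 -1.2000]
Step 2: x=[4.5456 8.0128 11.8896 17.3248] v=[-1.4720 0.0640 2.8480 -2.1760]
Step 3: x=[4.1649 8.0584 12.5839 16.7748] v=[-1.9034 0.2278 3.4714 -2.7501]
Step 4: x=[3.7625 8.1545 13.2514 16.2095] v=[-2.0120 0.4806 3.3376 -2.8265]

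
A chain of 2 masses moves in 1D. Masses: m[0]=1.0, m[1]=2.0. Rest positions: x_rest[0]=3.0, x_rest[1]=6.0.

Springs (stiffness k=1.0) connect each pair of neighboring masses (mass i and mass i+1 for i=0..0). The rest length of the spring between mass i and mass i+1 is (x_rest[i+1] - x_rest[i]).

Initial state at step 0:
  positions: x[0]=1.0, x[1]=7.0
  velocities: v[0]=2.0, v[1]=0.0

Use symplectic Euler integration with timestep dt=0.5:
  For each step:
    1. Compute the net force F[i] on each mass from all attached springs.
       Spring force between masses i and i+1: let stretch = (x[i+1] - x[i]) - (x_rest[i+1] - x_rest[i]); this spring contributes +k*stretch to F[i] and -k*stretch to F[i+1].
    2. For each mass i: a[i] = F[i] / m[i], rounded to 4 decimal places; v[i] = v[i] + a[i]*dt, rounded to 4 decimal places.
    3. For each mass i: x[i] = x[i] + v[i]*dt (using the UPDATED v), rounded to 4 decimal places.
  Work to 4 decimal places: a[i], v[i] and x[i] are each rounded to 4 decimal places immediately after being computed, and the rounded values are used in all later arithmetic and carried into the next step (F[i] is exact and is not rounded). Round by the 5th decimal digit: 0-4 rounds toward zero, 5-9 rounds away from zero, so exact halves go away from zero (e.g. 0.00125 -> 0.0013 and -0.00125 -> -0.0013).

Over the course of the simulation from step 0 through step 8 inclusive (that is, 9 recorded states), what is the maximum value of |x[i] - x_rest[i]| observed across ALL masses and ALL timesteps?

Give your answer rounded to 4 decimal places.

Step 0: x=[1.0000 7.0000] v=[2.0000 0.0000]
Step 1: x=[2.7500 6.6250] v=[3.5000 -0.7500]
Step 2: x=[4.7188 6.1406] v=[3.9375 -0.9688]
Step 3: x=[6.2930 5.8535] v=[3.1484 -0.5743]
Step 4: x=[7.0074 5.9963] v=[1.4287 0.2856]
Step 5: x=[6.7190 6.6405] v=[-0.5769 1.2884]
Step 6: x=[5.6609 7.6696] v=[-2.1162 2.0581]
Step 7: x=[4.3550 8.8226] v=[-2.6119 2.3060]
Step 8: x=[3.4160 9.7922] v=[-1.8781 1.9391]
Max displacement = 4.0074

Answer: 4.0074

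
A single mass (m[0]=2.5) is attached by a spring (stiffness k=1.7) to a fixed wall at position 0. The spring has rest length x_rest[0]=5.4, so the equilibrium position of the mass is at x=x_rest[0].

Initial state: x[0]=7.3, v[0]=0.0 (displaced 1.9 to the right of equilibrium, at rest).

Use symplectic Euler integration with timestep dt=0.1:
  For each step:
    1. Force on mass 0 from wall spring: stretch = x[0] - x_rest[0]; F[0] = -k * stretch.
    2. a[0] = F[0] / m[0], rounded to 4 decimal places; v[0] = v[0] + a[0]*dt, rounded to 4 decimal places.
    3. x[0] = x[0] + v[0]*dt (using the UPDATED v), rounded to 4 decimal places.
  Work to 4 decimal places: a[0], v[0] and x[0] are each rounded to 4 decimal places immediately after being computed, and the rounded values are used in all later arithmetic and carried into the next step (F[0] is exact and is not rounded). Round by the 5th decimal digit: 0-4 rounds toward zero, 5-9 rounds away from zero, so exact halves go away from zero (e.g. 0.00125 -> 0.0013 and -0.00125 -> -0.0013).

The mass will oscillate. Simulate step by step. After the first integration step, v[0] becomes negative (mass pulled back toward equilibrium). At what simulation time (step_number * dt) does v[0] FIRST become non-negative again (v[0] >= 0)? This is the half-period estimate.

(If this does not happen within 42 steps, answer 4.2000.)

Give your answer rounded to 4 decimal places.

Answer: 3.9000

Derivation:
Step 0: x=[7.3000] v=[0.0000]
Step 1: x=[7.2871] v=[-0.1292]
Step 2: x=[7.2614] v=[-0.2575]
Step 3: x=[7.2230] v=[-0.3841]
Step 4: x=[7.1722] v=[-0.5081]
Step 5: x=[7.1093] v=[-0.6286]
Step 6: x=[7.0348] v=[-0.7448]
Step 7: x=[6.9492] v=[-0.8560]
Step 8: x=[6.8531] v=[-0.9614]
Step 9: x=[6.7471] v=[-1.0602]
Step 10: x=[6.6319] v=[-1.1518]
Step 11: x=[6.5083] v=[-1.2356]
Step 12: x=[6.3772] v=[-1.3110]
Step 13: x=[6.2395] v=[-1.3775]
Step 14: x=[6.0960] v=[-1.4346]
Step 15: x=[5.9478] v=[-1.4819]
Step 16: x=[5.7959] v=[-1.5192]
Step 17: x=[5.6413] v=[-1.5461]
Step 18: x=[5.4851] v=[-1.5625]
Step 19: x=[5.3283] v=[-1.5683]
Step 20: x=[5.1720] v=[-1.5634]
Step 21: x=[5.0172] v=[-1.5479]
Step 22: x=[4.8650] v=[-1.5219]
Step 23: x=[4.7165] v=[-1.4855]
Step 24: x=[4.5726] v=[-1.4390]
Step 25: x=[4.4343] v=[-1.3827]
Step 26: x=[4.3026] v=[-1.3170]
Step 27: x=[4.1784] v=[-1.2424]
Step 28: x=[4.0625] v=[-1.1593]
Step 29: x=[3.9557] v=[-1.0684]
Step 30: x=[3.8587] v=[-0.9702]
Step 31: x=[3.7722] v=[-0.8654]
Step 32: x=[3.6967] v=[-0.7547]
Step 33: x=[3.6328] v=[-0.6389]
Step 34: x=[3.5809] v=[-0.5187]
Step 35: x=[3.5414] v=[-0.3950]
Step 36: x=[3.5145] v=[-0.2686]
Step 37: x=[3.5005] v=[-0.1404]
Step 38: x=[3.4994] v=[-0.0112]
Step 39: x=[3.5112] v=[0.1180]
First v>=0 after going negative at step 39, time=3.9000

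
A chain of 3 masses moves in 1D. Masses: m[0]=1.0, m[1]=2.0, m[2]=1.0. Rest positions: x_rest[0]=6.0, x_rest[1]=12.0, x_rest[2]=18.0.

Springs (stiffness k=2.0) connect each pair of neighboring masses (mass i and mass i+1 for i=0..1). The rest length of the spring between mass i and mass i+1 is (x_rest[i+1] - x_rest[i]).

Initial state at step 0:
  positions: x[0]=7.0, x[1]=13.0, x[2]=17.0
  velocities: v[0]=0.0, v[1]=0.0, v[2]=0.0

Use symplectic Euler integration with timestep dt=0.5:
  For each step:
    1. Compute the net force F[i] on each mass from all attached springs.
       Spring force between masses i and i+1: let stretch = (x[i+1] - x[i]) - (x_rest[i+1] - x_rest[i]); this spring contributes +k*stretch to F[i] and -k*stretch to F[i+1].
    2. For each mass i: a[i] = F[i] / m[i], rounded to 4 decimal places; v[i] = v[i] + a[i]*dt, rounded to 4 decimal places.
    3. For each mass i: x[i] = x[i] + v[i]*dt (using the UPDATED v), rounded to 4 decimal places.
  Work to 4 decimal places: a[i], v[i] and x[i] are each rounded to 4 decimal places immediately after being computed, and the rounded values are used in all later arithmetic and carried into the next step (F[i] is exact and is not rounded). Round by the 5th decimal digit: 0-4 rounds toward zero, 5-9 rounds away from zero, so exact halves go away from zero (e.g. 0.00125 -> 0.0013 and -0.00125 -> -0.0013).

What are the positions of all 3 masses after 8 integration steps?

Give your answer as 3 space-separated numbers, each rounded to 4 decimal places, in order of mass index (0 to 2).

Step 0: x=[7.0000 13.0000 17.0000] v=[0.0000 0.0000 0.0000]
Step 1: x=[7.0000 12.5000 18.0000] v=[0.0000 -1.0000 2.0000]
Step 2: x=[6.7500 12.0000 19.2500] v=[-0.5000 -1.0000 2.5000]
Step 3: x=[6.1250 12.0000 19.8750] v=[-1.2500 0.0000 1.2500]
Step 4: x=[5.4375 12.5000 19.5625] v=[-1.3750 1.0000 -0.6250]
Step 5: x=[5.2813 13.0000 18.7188] v=[-0.3125 1.0000 -1.6875]
Step 6: x=[5.9844 13.0001 18.0157] v=[1.4062 0.0001 -1.4063]
Step 7: x=[7.1954 12.5001 17.8048] v=[2.4219 -1.0000 -0.4219]
Step 8: x=[8.0587 12.0001 17.9415] v=[1.7266 -1.0000 0.2734]

Answer: 8.0587 12.0001 17.9415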